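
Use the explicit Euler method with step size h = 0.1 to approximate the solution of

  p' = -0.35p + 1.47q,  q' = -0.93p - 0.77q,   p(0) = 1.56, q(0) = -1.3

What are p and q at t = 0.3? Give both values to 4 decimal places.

0.8327, -1.3582

Euler on (p,q): p_{n+1} = p_n + h·p', q_{n+1} = q_n + h·q'.
0.000000: (1.560000, -1.300000); f=(-2.457000, -0.449800) → (1.314300, -1.344980)
0.100000: (1.314300, -1.344980); f=(-2.437126, -0.186664) → (1.070587, -1.363646)
0.200000: (1.070587, -1.363646); f=(-2.379266, 0.054361) → (0.832661, -1.358210)
(p(0.3), q(0.3)) ≈ (0.8327, -1.3582)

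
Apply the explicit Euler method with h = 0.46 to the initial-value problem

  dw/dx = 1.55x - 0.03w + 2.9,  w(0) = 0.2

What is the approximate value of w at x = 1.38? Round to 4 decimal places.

5.1183

Euler: w_{n+1} = w_n + h·f(x_n, w_n).
x=0.000000, w=0.200000: f=2.894000 → w ← 0.200000 + 0.46·2.894000 = 1.531240
x=0.460000, w=1.531240: f=3.567063 → w ← 1.531240 + 0.46·3.567063 = 3.172089
x=0.920000, w=3.172089: f=4.230837 → w ← 3.172089 + 0.46·4.230837 = 5.118274
w(1.38) ≈ 5.1183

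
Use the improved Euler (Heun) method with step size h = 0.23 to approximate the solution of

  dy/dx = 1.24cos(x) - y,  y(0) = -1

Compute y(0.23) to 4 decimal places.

-0.5478

Heun: k1 = f(x_n, y_n); k2 = f(x_n + h, y_n + h·k1); y_{n+1} = y_n + (h/2)·(k1 + k2).
x=0.000000, y=-1.000000:
  k1 = f(0.000000, -1.000000) = 2.240000
  k2 = f(0.230000, -0.484800) = 1.692146
  y ← -1.000000 + (0.23/2)·(2.240000 + 1.692146) = -0.547803
y(0.23) ≈ -0.5478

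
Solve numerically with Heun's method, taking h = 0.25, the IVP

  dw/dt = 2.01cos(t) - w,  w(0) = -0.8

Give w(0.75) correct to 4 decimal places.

Heun: k1 = f(t_n, w_n); k2 = f(t_n + h, w_n + h·k1); w_{n+1} = w_n + (h/2)·(k1 + k2).
t=0.000000, w=-0.800000:
  k1 = f(0.000000, -0.800000) = 2.810000
  k2 = f(0.250000, -0.097500) = 2.045014
  w ← -0.800000 + (0.25/2)·(2.810000 + 2.045014) = -0.193123
t=0.250000, w=-0.193123:
  k1 = f(0.250000, -0.193123) = 2.140637
  k2 = f(0.500000, 0.342036) = 1.421905
  w ← -0.193123 + (0.25/2)·(2.140637 + 1.421905) = 0.252195
t=0.500000, w=0.252195:
  k1 = f(0.500000, 0.252195) = 1.511746
  k2 = f(0.750000, 0.630131) = 0.840564
  w ← 0.252195 + (0.25/2)·(1.511746 + 0.840564) = 0.546233
w(0.75) ≈ 0.5462

0.5462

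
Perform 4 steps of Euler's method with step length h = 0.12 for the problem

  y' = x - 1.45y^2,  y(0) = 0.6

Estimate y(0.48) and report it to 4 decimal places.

0.4886

Euler: y_{n+1} = y_n + h·f(x_n, y_n).
x=0.000000, y=0.600000: f=-0.522000 → y ← 0.600000 + 0.12·(-0.522000) = 0.537360
x=0.120000, y=0.537360: f=-0.298696 → y ← 0.537360 + 0.12·(-0.298696) = 0.501516
x=0.240000, y=0.501516: f=-0.124702 → y ← 0.501516 + 0.12·(-0.124702) = 0.486552
x=0.360000, y=0.486552: f=0.016737 → y ← 0.486552 + 0.12·0.016737 = 0.488561
y(0.48) ≈ 0.4886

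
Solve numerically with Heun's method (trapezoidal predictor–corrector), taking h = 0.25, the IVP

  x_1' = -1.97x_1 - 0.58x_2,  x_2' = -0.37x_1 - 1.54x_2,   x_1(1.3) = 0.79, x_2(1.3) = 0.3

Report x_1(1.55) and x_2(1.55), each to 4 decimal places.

Heun on (x_1,x_2): k1 = f(s_n, state_n); k2 = f(s_n + h, state_n + h·k1); state_{n+1} = state_n + (h/2)·(k1 + k2).
1.300000: (0.790000, 0.300000)
  k1 = (-1.730300, -0.754300)
  predictor → (0.357425, 0.111425)
  k2 = (-0.768754, -0.303842)
  → (0.477618, 0.167732)
(x_1(1.55), x_2(1.55)) ≈ (0.4776, 0.1677)

0.4776, 0.1677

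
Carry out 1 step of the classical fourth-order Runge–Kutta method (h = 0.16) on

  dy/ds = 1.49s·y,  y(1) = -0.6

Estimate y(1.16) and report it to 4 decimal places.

RK4: k1 = f(s_n, y_n); k2 = f(s_n + h/2, y_n + (h/2)·k1); k3 = f(s_n + h/2, y_n + (h/2)·k2); k4 = f(s_n + h, y_n + h·k3); y_{n+1} = y_n + (h/6)·(k1 + 2k2 + 2k3 + k4).
s=1.000000, y=-0.600000:
  k1 = f(1.000000, -0.600000) = -0.894000
  k2 = f(1.080000, -0.671520) = -1.080610
  k3 = f(1.080000, -0.686449) = -1.104633
  k4 = f(1.160000, -0.776741) = -1.342520
  y ← -0.600000 + (0.16/6)·(k1 + 2k2 + 2k3 + k4) = -0.776187
y(1.16) ≈ -0.7762

-0.7762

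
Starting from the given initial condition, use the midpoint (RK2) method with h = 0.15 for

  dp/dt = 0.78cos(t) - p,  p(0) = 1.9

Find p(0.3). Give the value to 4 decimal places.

1.6076

Midpoint: k1 = f(t_n, p_n); k2 = f(t_n + h/2, p_n + (h/2)·k1); p_{n+1} = p_n + h·k2.
t=0.000000, p=1.900000:
  k1 = f(0.000000, 1.900000) = -1.120000
  k2 = f(0.075000, 1.816000) = -1.038193
  p ← 1.900000 + 0.15·(-1.038193) = 1.744271
t=0.150000, p=1.744271:
  k1 = f(0.150000, 1.744271) = -0.973030
  k2 = f(0.225000, 1.671294) = -0.910954
  p ← 1.744271 + 0.15·(-0.910954) = 1.607628
p(0.3) ≈ 1.6076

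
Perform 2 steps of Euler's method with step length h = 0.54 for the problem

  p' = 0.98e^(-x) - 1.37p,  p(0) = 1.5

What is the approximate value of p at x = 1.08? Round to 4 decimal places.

Euler: p_{n+1} = p_n + h·f(x_n, p_n).
x=0.000000, p=1.500000: f=-1.075000 → p ← 1.500000 + 0.54·(-1.075000) = 0.919500
x=0.540000, p=0.919500: f=-0.688622 → p ← 0.919500 + 0.54·(-0.688622) = 0.547644
p(1.08) ≈ 0.5476

0.5476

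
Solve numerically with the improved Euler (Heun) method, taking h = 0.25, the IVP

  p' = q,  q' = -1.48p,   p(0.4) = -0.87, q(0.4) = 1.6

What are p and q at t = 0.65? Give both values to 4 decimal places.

-0.4298, 1.8479

Heun on (p,q): k1 = f(t_n, state_n); k2 = f(t_n + h, state_n + h·k1); state_{n+1} = state_n + (h/2)·(k1 + k2).
0.400000: (-0.870000, 1.600000)
  k1 = (1.600000, 1.287600)
  predictor → (-0.470000, 1.921900)
  k2 = (1.921900, 0.695600)
  → (-0.429762, 1.847900)
(p(0.65), q(0.65)) ≈ (-0.4298, 1.8479)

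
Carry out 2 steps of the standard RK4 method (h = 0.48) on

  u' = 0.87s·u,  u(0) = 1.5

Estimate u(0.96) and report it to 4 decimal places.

RK4: k1 = f(s_n, u_n); k2 = f(s_n + h/2, u_n + (h/2)·k1); k3 = f(s_n + h/2, u_n + (h/2)·k2); k4 = f(s_n + h, u_n + h·k3); u_{n+1} = u_n + (h/6)·(k1 + 2k2 + 2k3 + k4).
s=0.000000, u=1.500000:
  k1 = f(0.000000, 1.500000) = 0.000000
  k2 = f(0.240000, 1.500000) = 0.313200
  k3 = f(0.240000, 1.575168) = 0.328895
  k4 = f(0.480000, 1.657870) = 0.692326
  u ← 1.500000 + (0.48/6)·(k1 + 2k2 + 2k3 + k4) = 1.658121
s=0.480000, u=1.658121:
  k1 = f(0.480000, 1.658121) = 0.692431
  k2 = f(0.720000, 1.824305) = 1.142745
  k3 = f(0.720000, 1.932380) = 1.210443
  k4 = f(0.960000, 2.239134) = 1.870125
  u ← 1.658121 + (0.48/6)·(k1 + 2k2 + 2k3 + k4) = 2.239636
u(0.96) ≈ 2.2396

2.2396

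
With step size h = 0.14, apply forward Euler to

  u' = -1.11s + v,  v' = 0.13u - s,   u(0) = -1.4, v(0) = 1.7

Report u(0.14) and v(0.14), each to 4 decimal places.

Euler on (u,v): u_{n+1} = u_n + h·u', v_{n+1} = v_n + h·v'.
0.000000: (-1.400000, 1.700000); f=(1.700000, -0.182000) → (-1.162000, 1.674520)
(u(0.14), v(0.14)) ≈ (-1.1620, 1.6745)

-1.1620, 1.6745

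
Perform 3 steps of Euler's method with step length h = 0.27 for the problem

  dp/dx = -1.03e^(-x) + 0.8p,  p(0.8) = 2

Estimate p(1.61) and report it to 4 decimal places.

3.2225

Euler: p_{n+1} = p_n + h·f(x_n, p_n).
x=0.800000, p=2.000000: f=1.137191 → p ← 2.000000 + 0.27·1.137191 = 2.307042
x=1.070000, p=2.307042: f=1.492335 → p ← 2.307042 + 0.27·1.492335 = 2.709972
x=1.340000, p=2.709972: f=1.898277 → p ← 2.709972 + 0.27·1.898277 = 3.222507
p(1.61) ≈ 3.2225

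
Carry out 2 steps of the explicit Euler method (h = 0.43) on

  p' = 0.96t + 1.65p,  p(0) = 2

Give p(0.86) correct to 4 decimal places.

6.0223

Euler: p_{n+1} = p_n + h·f(t_n, p_n).
t=0.000000, p=2.000000: f=3.300000 → p ← 2.000000 + 0.43·3.300000 = 3.419000
t=0.430000, p=3.419000: f=6.054150 → p ← 3.419000 + 0.43·6.054150 = 6.022284
p(0.86) ≈ 6.0223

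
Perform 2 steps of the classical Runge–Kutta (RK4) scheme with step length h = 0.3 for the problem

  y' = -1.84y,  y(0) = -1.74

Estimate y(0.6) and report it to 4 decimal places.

-0.5777

RK4: k1 = f(s_n, y_n); k2 = f(s_n + h/2, y_n + (h/2)·k1); k3 = f(s_n + h/2, y_n + (h/2)·k2); k4 = f(s_n + h, y_n + h·k3); y_{n+1} = y_n + (h/6)·(k1 + 2k2 + 2k3 + k4).
s=0.000000, y=-1.740000:
  k1 = f(0.000000, -1.740000) = 3.201600
  k2 = f(0.150000, -1.259760) = 2.317958
  k3 = f(0.150000, -1.392306) = 2.561843
  k4 = f(0.300000, -0.971447) = 1.787462
  y ← -1.740000 + (0.3/6)·(k1 + 2k2 + 2k3 + k4) = -1.002567
s=0.300000, y=-1.002567:
  k1 = f(0.300000, -1.002567) = 1.844723
  k2 = f(0.450000, -0.725858) = 1.335579
  k3 = f(0.450000, -0.802230) = 1.476103
  k4 = f(0.600000, -0.559736) = 1.029914
  y ← -1.002567 + (0.3/6)·(k1 + 2k2 + 2k3 + k4) = -0.577667
y(0.6) ≈ -0.5777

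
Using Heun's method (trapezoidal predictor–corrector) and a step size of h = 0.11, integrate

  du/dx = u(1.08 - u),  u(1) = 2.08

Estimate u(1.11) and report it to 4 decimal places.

Heun: k1 = f(x_n, u_n); k2 = f(x_n + h, u_n + h·k1); u_{n+1} = u_n + (h/2)·(k1 + k2).
x=1.000000, u=2.080000:
  k1 = f(1.000000, 2.080000) = -2.080000
  k2 = f(1.110000, 1.851200) = -1.427645
  u ← 2.080000 + (0.11/2)·(-2.080000 + (-1.427645)) = 1.887080
u(1.11) ≈ 1.8871

1.8871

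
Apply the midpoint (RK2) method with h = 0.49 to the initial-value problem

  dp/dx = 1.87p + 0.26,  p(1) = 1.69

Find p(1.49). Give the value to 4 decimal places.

4.1338

Midpoint: k1 = f(x_n, p_n); k2 = f(x_n + h/2, p_n + (h/2)·k1); p_{n+1} = p_n + h·k2.
x=1.000000, p=1.690000:
  k1 = f(1.000000, 1.690000) = 3.420300
  k2 = f(1.245000, 2.527973) = 4.987310
  p ← 1.690000 + 0.49·4.987310 = 4.133782
p(1.49) ≈ 4.1338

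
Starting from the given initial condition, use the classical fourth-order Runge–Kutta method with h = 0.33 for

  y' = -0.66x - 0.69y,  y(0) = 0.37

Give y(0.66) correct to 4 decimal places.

RK4: k1 = f(x_n, y_n); k2 = f(x_n + h/2, y_n + (h/2)·k1); k3 = f(x_n + h/2, y_n + (h/2)·k2); k4 = f(x_n + h, y_n + h·k3); y_{n+1} = y_n + (h/6)·(k1 + 2k2 + 2k3 + k4).
x=0.000000, y=0.370000:
  k1 = f(0.000000, 0.370000) = -0.255300
  k2 = f(0.165000, 0.327875) = -0.335134
  k3 = f(0.165000, 0.314703) = -0.326045
  k4 = f(0.330000, 0.262405) = -0.398860
  y ← 0.370000 + (0.33/6)·(k1 + 2k2 + 2k3 + k4) = 0.261292
x=0.330000, y=0.261292:
  k1 = f(0.330000, 0.261292) = -0.398091
  k2 = f(0.495000, 0.195606) = -0.461668
  k3 = f(0.495000, 0.185116) = -0.454430
  k4 = f(0.660000, 0.111330) = -0.512417
  y ← 0.261292 + (0.33/6)·(k1 + 2k2 + 2k3 + k4) = 0.110443
y(0.66) ≈ 0.1104

0.1104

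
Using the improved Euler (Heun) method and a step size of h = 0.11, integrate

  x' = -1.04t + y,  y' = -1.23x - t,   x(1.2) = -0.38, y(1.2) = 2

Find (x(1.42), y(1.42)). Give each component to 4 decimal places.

Heun on (x,y): k1 = f(t_n, state_n); k2 = f(t_n + h, state_n + h·k1); state_{n+1} = state_n + (h/2)·(k1 + k2).
1.200000: (-0.380000, 2.000000)
  k1 = (0.752000, -0.732600)
  predictor → (-0.297280, 1.919414)
  k2 = (0.557014, -0.944346)
  → (-0.308004, 1.907768)
1.310000: (-0.308004, 1.907768)
  k1 = (0.545368, -0.931155)
  predictor → (-0.248014, 1.805341)
  k2 = (0.328541, -1.114943)
  → (-0.259939, 1.795233)
(x(1.42), y(1.42)) ≈ (-0.2599, 1.7952)

-0.2599, 1.7952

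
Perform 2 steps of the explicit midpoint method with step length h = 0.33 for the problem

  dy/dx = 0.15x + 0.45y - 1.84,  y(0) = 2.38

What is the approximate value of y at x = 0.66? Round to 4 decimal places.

1.8265

Midpoint: k1 = f(x_n, y_n); k2 = f(x_n + h/2, y_n + (h/2)·k1); y_{n+1} = y_n + h·k2.
x=0.000000, y=2.380000:
  k1 = f(0.000000, 2.380000) = -0.769000
  k2 = f(0.165000, 2.253115) = -0.801348
  y ← 2.380000 + 0.33·(-0.801348) = 2.115555
x=0.330000, y=2.115555:
  k1 = f(0.330000, 2.115555) = -0.838500
  k2 = f(0.495000, 1.977203) = -0.876009
  y ← 2.115555 + 0.33·(-0.876009) = 1.826472
y(0.66) ≈ 1.8265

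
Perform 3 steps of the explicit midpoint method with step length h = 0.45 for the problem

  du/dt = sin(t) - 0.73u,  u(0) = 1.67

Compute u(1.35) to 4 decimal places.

1.2192

Midpoint: k1 = f(t_n, u_n); k2 = f(t_n + h/2, u_n + (h/2)·k1); u_{n+1} = u_n + h·k2.
t=0.000000, u=1.670000:
  k1 = f(0.000000, 1.670000) = -1.219100
  k2 = f(0.225000, 1.395703) = -0.795756
  u ← 1.670000 + 0.45·(-0.795756) = 1.311910
t=0.450000, u=1.311910:
  k1 = f(0.450000, 1.311910) = -0.522728
  k2 = f(0.675000, 1.194296) = -0.246939
  u ← 1.311910 + 0.45·(-0.246939) = 1.200787
t=0.900000, u=1.200787:
  k1 = f(0.900000, 1.200787) = -0.093248
  k2 = f(1.125000, 1.179806) = 0.041009
  u ← 1.200787 + 0.45·0.041009 = 1.219241
u(1.35) ≈ 1.2192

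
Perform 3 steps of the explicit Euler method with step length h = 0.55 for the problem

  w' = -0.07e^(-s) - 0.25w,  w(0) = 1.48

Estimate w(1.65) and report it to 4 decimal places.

0.8890

Euler: w_{n+1} = w_n + h·f(s_n, w_n).
s=0.000000, w=1.480000: f=-0.440000 → w ← 1.480000 + 0.55·(-0.440000) = 1.238000
s=0.550000, w=1.238000: f=-0.349886 → w ← 1.238000 + 0.55·(-0.349886) = 1.045562
s=1.100000, w=1.045562: f=-0.284692 → w ← 1.045562 + 0.55·(-0.284692) = 0.888982
w(1.65) ≈ 0.8890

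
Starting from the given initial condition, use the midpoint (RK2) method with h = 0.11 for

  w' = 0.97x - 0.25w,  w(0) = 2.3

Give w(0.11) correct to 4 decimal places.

Midpoint: k1 = f(x_n, w_n); k2 = f(x_n + h/2, w_n + (h/2)·k1); w_{n+1} = w_n + h·k2.
x=0.000000, w=2.300000:
  k1 = f(0.000000, 2.300000) = -0.575000
  k2 = f(0.055000, 2.268375) = -0.513744
  w ← 2.300000 + 0.11·(-0.513744) = 2.243488
w(0.11) ≈ 2.2435

2.2435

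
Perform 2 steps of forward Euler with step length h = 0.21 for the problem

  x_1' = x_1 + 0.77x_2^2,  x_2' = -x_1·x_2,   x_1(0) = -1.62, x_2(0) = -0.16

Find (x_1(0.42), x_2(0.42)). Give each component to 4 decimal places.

-2.3594, -0.3025

Euler on (x_1,x_2): x_1_{n+1} = x_1_n + h·x_1', x_2_{n+1} = x_2_n + h·x_2'.
0.000000: (-1.620000, -0.160000); f=(-1.600288, -0.259200) → (-1.956060, -0.214432)
0.210000: (-1.956060, -0.214432); f=(-1.920655, -0.419442) → (-2.359398, -0.302515)
(x_1(0.42), x_2(0.42)) ≈ (-2.3594, -0.3025)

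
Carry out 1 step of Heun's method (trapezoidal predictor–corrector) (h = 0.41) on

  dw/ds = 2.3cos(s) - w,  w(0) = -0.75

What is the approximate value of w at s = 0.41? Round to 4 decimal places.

Heun: k1 = f(s_n, w_n); k2 = f(s_n + h, w_n + h·k1); w_{n+1} = w_n + (h/2)·(k1 + k2).
s=0.000000, w=-0.750000:
  k1 = f(0.000000, -0.750000) = 3.050000
  k2 = f(0.410000, 0.500500) = 1.608878
  w ← -0.750000 + (0.41/2)·(3.050000 + 1.608878) = 0.205070
w(0.41) ≈ 0.2051

0.2051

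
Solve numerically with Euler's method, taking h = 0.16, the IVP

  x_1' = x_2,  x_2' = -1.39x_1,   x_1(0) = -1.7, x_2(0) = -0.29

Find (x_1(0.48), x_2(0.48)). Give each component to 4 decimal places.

Euler on (x_1,x_2): x_1_{n+1} = x_1_n + h·x_1', x_2_{n+1} = x_2_n + h·x_2'.
0.000000: (-1.700000, -0.290000); f=(-0.290000, 2.363000) → (-1.746400, 0.088080)
0.160000: (-1.746400, 0.088080); f=(0.088080, 2.427496) → (-1.732307, 0.476479)
0.320000: (-1.732307, 0.476479); f=(0.476479, 2.407907) → (-1.656071, 0.861744)
(x_1(0.48), x_2(0.48)) ≈ (-1.6561, 0.8617)

-1.6561, 0.8617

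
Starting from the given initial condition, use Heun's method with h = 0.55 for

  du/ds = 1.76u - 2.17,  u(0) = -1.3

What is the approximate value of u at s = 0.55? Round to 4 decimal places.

Heun: k1 = f(s_n, u_n); k2 = f(s_n + h, u_n + h·k1); u_{n+1} = u_n + (h/2)·(k1 + k2).
s=0.000000, u=-1.300000:
  k1 = f(0.000000, -1.300000) = -4.458000
  k2 = f(0.550000, -3.751900) = -8.773344
  u ← -1.300000 + (0.55/2)·(-4.458000 + (-8.773344)) = -4.938620
u(0.55) ≈ -4.9386

-4.9386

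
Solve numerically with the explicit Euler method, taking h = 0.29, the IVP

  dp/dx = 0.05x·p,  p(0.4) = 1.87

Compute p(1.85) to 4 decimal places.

2.0065

Euler: p_{n+1} = p_n + h·f(x_n, p_n).
x=0.400000, p=1.870000: f=0.037400 → p ← 1.870000 + 0.29·0.037400 = 1.880846
x=0.690000, p=1.880846: f=0.064889 → p ← 1.880846 + 0.29·0.064889 = 1.899664
x=0.980000, p=1.899664: f=0.093084 → p ← 1.899664 + 0.29·0.093084 = 1.926658
x=1.270000, p=1.926658: f=0.122343 → p ← 1.926658 + 0.29·0.122343 = 1.962137
x=1.560000, p=1.962137: f=0.153047 → p ← 1.962137 + 0.29·0.153047 = 2.006521
p(1.85) ≈ 2.0065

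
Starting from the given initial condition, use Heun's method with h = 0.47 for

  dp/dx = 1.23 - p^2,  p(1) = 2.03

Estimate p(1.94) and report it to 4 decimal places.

1.3211

Heun: k1 = f(x_n, p_n); k2 = f(x_n + h, p_n + h·k1); p_{n+1} = p_n + (h/2)·(k1 + k2).
x=1.000000, p=2.030000:
  k1 = f(1.000000, 2.030000) = -2.890900
  k2 = f(1.470000, 0.671277) = 0.779387
  p ← 2.030000 + (0.47/2)·(-2.890900 + 0.779387) = 1.533794
x=1.470000, p=1.533794:
  k1 = f(1.470000, 1.533794) = -1.122526
  k2 = f(1.940000, 1.006207) = 0.217546
  p ← 1.533794 + (0.47/2)·(-1.122526 + 0.217546) = 1.321124
p(1.94) ≈ 1.3211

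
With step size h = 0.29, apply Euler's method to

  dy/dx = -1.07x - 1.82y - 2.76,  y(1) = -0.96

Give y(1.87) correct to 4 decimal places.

Euler: y_{n+1} = y_n + h·f(x_n, y_n).
x=1.000000, y=-0.960000: f=-2.082800 → y ← -0.960000 + 0.29·(-2.082800) = -1.564012
x=1.290000, y=-1.564012: f=-1.293798 → y ← -1.564012 + 0.29·(-1.293798) = -1.939213
x=1.580000, y=-1.939213: f=-0.921231 → y ← -1.939213 + 0.29·(-0.921231) = -2.206371
y(1.87) ≈ -2.2064

-2.2064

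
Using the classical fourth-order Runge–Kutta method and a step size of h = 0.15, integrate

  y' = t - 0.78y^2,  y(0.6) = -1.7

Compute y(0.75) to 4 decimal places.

-1.9952

RK4: k1 = f(t_n, y_n); k2 = f(t_n + h/2, y_n + (h/2)·k1); k3 = f(t_n + h/2, y_n + (h/2)·k2); k4 = f(t_n + h, y_n + h·k3); y_{n+1} = y_n + (h/6)·(k1 + 2k2 + 2k3 + k4).
t=0.600000, y=-1.700000:
  k1 = f(0.600000, -1.700000) = -1.654200
  k2 = f(0.675000, -1.824065) = -1.920226
  k3 = f(0.675000, -1.844017) = -1.977311
  k4 = f(0.750000, -1.996597) = -2.359391
  y ← -1.700000 + (0.15/6)·(k1 + 2k2 + 2k3 + k4) = -1.995217
y(0.75) ≈ -1.9952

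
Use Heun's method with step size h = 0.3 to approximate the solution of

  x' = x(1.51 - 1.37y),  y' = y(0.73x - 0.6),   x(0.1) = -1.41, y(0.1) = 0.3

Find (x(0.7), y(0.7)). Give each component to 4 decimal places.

-2.9757, 0.0981

Heun on (x,y): k1 = f(t_n, state_n); k2 = f(t_n + h, state_n + h·k1); state_{n+1} = state_n + (h/2)·(k1 + k2).
0.100000: (-1.410000, 0.300000)
  k1 = (-1.549590, -0.488790)
  predictor → (-1.874877, 0.153363)
  k2 = (-2.437139, -0.301920)
  → (-2.008009, 0.181394)
0.400000: (-2.008009, 0.181394)
  k1 = (-2.533085, -0.374731)
  predictor → (-2.767935, 0.068974)
  k2 = (-3.918027, -0.180753)
  → (-2.975676, 0.098071)
(x(0.7), y(0.7)) ≈ (-2.9757, 0.0981)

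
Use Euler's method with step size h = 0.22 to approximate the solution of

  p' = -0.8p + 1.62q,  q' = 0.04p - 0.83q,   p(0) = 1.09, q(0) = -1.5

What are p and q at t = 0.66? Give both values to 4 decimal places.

-0.4637, -0.8114

Euler on (p,q): p_{n+1} = p_n + h·p', q_{n+1} = q_n + h·q'.
0.000000: (1.090000, -1.500000); f=(-3.302000, 1.288600) → (0.363560, -1.216508)
0.220000: (0.363560, -1.216508); f=(-2.261591, 1.024244) → (-0.133990, -0.991174)
0.440000: (-0.133990, -0.991174); f=(-1.498510, 0.817315) → (-0.463662, -0.811365)
(p(0.66), q(0.66)) ≈ (-0.4637, -0.8114)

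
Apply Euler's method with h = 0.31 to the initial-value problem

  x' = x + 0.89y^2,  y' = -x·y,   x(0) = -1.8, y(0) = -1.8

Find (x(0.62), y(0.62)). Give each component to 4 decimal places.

0.2519, -4.0772

Euler on (x,y): x_{n+1} = x_n + h·x', y_{n+1} = y_n + h·y'.
0.000000: (-1.800000, -1.800000); f=(1.083600, -3.240000) → (-1.464084, -2.804400)
0.310000: (-1.464084, -2.804400); f=(5.535463, -4.105877) → (0.251909, -4.077222)
(x(0.62), y(0.62)) ≈ (0.2519, -4.0772)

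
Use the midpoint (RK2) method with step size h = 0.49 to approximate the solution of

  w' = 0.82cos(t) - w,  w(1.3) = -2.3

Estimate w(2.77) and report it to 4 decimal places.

-0.9451

Midpoint: k1 = f(t_n, w_n); k2 = f(t_n + h/2, w_n + (h/2)·k1); w_{n+1} = w_n + h·k2.
t=1.300000, w=-2.300000:
  k1 = f(1.300000, -2.300000) = 2.519349
  k2 = f(1.545000, -1.682759) = 1.703910
  w ← -2.300000 + 0.49·1.703910 = -1.465084
t=1.790000, w=-1.465084:
  k1 = f(1.790000, -1.465084) = 1.286773
  k2 = f(2.035000, -1.149825) = 0.782702
  w ← -1.465084 + 0.49·0.782702 = -1.081560
t=2.280000, w=-1.081560:
  k1 = f(2.280000, -1.081560) = 0.547552
  k2 = f(2.525000, -0.947410) = 0.278410
  w ← -1.081560 + 0.49·0.278410 = -0.945139
w(2.77) ≈ -0.9451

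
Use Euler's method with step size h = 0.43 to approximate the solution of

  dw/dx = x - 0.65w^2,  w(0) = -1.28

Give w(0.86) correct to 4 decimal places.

Euler: w_{n+1} = w_n + h·f(x_n, w_n).
x=0.000000, w=-1.280000: f=-1.064960 → w ← -1.280000 + 0.43·(-1.064960) = -1.737933
x=0.430000, w=-1.737933: f=-1.533267 → w ← -1.737933 + 0.43·(-1.533267) = -2.397238
w(0.86) ≈ -2.3972

-2.3972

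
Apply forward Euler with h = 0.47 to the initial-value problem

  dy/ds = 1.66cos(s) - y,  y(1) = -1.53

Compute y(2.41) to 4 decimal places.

Euler: y_{n+1} = y_n + h·f(s_n, y_n).
s=1.000000, y=-1.530000: f=2.426902 → y ← -1.530000 + 0.47·2.426902 = -0.389356
s=1.470000, y=-0.389356: f=0.556395 → y ← -0.389356 + 0.47·0.556395 = -0.127851
s=1.940000, y=-0.127851: f=-0.471198 → y ← -0.127851 + 0.47·(-0.471198) = -0.349314
y(2.41) ≈ -0.3493

-0.3493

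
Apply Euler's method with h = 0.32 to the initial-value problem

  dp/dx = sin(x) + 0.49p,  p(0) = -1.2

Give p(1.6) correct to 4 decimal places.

Euler: p_{n+1} = p_n + h·f(x_n, p_n).
x=0.000000, p=-1.200000: f=-0.588000 → p ← -1.200000 + 0.32·(-0.588000) = -1.388160
x=0.320000, p=-1.388160: f=-0.365632 → p ← -1.388160 + 0.32·(-0.365632) = -1.505162
x=0.640000, p=-1.505162: f=-0.140334 → p ← -1.505162 + 0.32·(-0.140334) = -1.550069
x=0.960000, p=-1.550069: f=0.059658 → p ← -1.550069 + 0.32·0.059658 = -1.530979
x=1.280000, p=-1.530979: f=0.207836 → p ← -1.530979 + 0.32·0.207836 = -1.464471
p(1.6) ≈ -1.4645

-1.4645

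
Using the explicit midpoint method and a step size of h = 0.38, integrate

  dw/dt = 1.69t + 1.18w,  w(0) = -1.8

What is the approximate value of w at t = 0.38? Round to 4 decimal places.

-2.6661

Midpoint: k1 = f(t_n, w_n); k2 = f(t_n + h/2, w_n + (h/2)·k1); w_{n+1} = w_n + h·k2.
t=0.000000, w=-1.800000:
  k1 = f(0.000000, -1.800000) = -2.124000
  k2 = f(0.190000, -2.203560) = -2.279101
  w ← -1.800000 + 0.38·(-2.279101) = -2.666058
w(0.38) ≈ -2.6661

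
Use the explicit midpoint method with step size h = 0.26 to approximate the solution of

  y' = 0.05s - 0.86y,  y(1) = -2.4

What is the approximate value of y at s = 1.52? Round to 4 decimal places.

-1.5145

Midpoint: k1 = f(s_n, y_n); k2 = f(s_n + h/2, y_n + (h/2)·k1); y_{n+1} = y_n + h·k2.
s=1.000000, y=-2.400000:
  k1 = f(1.000000, -2.400000) = 2.114000
  k2 = f(1.130000, -2.125180) = 1.884155
  y ← -2.400000 + 0.26·1.884155 = -1.910120
s=1.260000, y=-1.910120:
  k1 = f(1.260000, -1.910120) = 1.705703
  k2 = f(1.390000, -1.688378) = 1.521505
  y ← -1.910120 + 0.26·1.521505 = -1.514528
y(1.52) ≈ -1.5145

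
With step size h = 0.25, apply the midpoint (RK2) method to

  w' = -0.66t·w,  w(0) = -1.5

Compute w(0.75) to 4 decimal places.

-1.2436

Midpoint: k1 = f(t_n, w_n); k2 = f(t_n + h/2, w_n + (h/2)·k1); w_{n+1} = w_n + h·k2.
t=0.000000, w=-1.500000:
  k1 = f(0.000000, -1.500000) = 0.000000
  k2 = f(0.125000, -1.500000) = 0.123750
  w ← -1.500000 + 0.25·0.123750 = -1.469062
t=0.250000, w=-1.469062:
  k1 = f(0.250000, -1.469062) = 0.242395
  k2 = f(0.375000, -1.438763) = 0.356094
  w ← -1.469062 + 0.25·0.356094 = -1.380039
t=0.500000, w=-1.380039:
  k1 = f(0.500000, -1.380039) = 0.455413
  k2 = f(0.625000, -1.323112) = 0.545784
  w ← -1.380039 + 0.25·0.545784 = -1.243593
w(0.75) ≈ -1.2436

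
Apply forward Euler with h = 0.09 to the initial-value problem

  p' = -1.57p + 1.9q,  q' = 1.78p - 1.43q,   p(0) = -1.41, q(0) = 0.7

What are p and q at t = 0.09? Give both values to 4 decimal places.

-1.0911, 0.3840

Euler on (p,q): p_{n+1} = p_n + h·p', q_{n+1} = q_n + h·q'.
0.000000: (-1.410000, 0.700000); f=(3.543700, -3.510800) → (-1.091067, 0.384028)
(p(0.09), q(0.09)) ≈ (-1.0911, 0.3840)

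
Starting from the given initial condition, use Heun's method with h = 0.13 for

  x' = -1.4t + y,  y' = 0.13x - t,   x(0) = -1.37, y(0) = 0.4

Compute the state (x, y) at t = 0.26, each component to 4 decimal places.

Heun on (x,y): k1 = f(t_n, state_n); k2 = f(t_n + h, state_n + h·k1); state_{n+1} = state_n + (h/2)·(k1 + k2).
0.000000: (-1.370000, 0.400000)
  k1 = (0.400000, -0.178100)
  predictor → (-1.318000, 0.376847)
  k2 = (0.194847, -0.301340)
  → (-1.331335, 0.368836)
0.130000: (-1.331335, 0.368836)
  k1 = (0.186836, -0.303074)
  predictor → (-1.307046, 0.329437)
  k2 = (-0.034563, -0.429916)
  → (-1.321437, 0.321192)
(x(0.26), y(0.26)) ≈ (-1.3214, 0.3212)

-1.3214, 0.3212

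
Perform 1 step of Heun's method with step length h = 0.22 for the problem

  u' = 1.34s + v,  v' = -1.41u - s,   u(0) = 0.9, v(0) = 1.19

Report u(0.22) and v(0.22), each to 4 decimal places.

Heun on (u,v): k1 = f(s_n, state_n); k2 = f(s_n + h, state_n + h·k1); state_{n+1} = state_n + (h/2)·(k1 + k2).
0.000000: (0.900000, 1.190000)
  k1 = (1.190000, -1.269000)
  predictor → (1.161800, 0.910820)
  k2 = (1.205620, -1.858138)
  → (1.163518, 0.846015)
(u(0.22), v(0.22)) ≈ (1.1635, 0.8460)

1.1635, 0.8460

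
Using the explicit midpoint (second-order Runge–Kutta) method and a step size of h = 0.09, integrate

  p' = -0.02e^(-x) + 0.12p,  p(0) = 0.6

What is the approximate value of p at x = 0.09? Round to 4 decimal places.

Midpoint: k1 = f(x_n, p_n); k2 = f(x_n + h/2, p_n + (h/2)·k1); p_{n+1} = p_n + h·k2.
x=0.000000, p=0.600000:
  k1 = f(0.000000, 0.600000) = 0.052000
  k2 = f(0.045000, 0.602340) = 0.053161
  p ← 0.600000 + 0.09·0.053161 = 0.604784
p(0.09) ≈ 0.6048

0.6048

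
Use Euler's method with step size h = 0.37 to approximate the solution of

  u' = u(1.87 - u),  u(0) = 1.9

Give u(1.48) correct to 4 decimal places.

1.8703

Euler: u_{n+1} = u_n + h·f(s_n, u_n).
s=0.000000, u=1.900000: f=-0.057000 → u ← 1.900000 + 0.37·(-0.057000) = 1.878910
s=0.370000, u=1.878910: f=-0.016741 → u ← 1.878910 + 0.37·(-0.016741) = 1.872716
s=0.740000, u=1.872716: f=-0.005086 → u ← 1.872716 + 0.37·(-0.005086) = 1.870834
s=1.110000, u=1.870834: f=-0.001560 → u ← 1.870834 + 0.37·(-0.001560) = 1.870257
u(1.48) ≈ 1.8703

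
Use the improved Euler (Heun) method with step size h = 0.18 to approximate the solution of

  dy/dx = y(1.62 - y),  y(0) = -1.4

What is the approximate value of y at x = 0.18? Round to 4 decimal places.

Heun: k1 = f(x_n, y_n); k2 = f(x_n + h, y_n + h·k1); y_{n+1} = y_n + (h/2)·(k1 + k2).
x=0.000000, y=-1.400000:
  k1 = f(0.000000, -1.400000) = -4.228000
  k2 = f(0.180000, -2.161040) = -8.170979
  y ← -1.400000 + (0.18/2)·(-4.228000 + (-8.170979)) = -2.515908
y(0.18) ≈ -2.5159

-2.5159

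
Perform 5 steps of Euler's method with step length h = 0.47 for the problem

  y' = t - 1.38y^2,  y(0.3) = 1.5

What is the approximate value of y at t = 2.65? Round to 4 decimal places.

Euler: y_{n+1} = y_n + h·f(t_n, y_n).
t=0.300000, y=1.500000: f=-2.805000 → y ← 1.500000 + 0.47·(-2.805000) = 0.181650
t=0.770000, y=0.181650: f=0.724465 → y ← 0.181650 + 0.47·0.724465 = 0.522148
t=1.240000, y=0.522148: f=0.863758 → y ← 0.522148 + 0.47·0.863758 = 0.928115
t=1.710000, y=0.928115: f=0.521272 → y ← 0.928115 + 0.47·0.521272 = 1.173113
t=2.180000, y=1.173113: f=0.280853 → y ← 1.173113 + 0.47·0.280853 = 1.305114
y(2.65) ≈ 1.3051

1.3051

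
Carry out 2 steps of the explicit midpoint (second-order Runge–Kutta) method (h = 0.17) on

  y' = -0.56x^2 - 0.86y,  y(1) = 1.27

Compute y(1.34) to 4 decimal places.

0.7178

Midpoint: k1 = f(x_n, y_n); k2 = f(x_n + h/2, y_n + (h/2)·k1); y_{n+1} = y_n + h·k2.
x=1.000000, y=1.270000:
  k1 = f(1.000000, 1.270000) = -1.652200
  k2 = f(1.085000, 1.129563) = -1.630670
  y ← 1.270000 + 0.17·(-1.630670) = 0.992786
x=1.170000, y=0.992786:
  k1 = f(1.170000, 0.992786) = -1.620380
  k2 = f(1.255000, 0.855054) = -1.617360
  y ← 0.992786 + 0.17·(-1.617360) = 0.717835
y(1.34) ≈ 0.7178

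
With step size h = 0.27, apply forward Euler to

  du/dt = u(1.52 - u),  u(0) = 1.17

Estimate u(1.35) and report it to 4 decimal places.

1.4830

Euler: u_{n+1} = u_n + h·f(t_n, u_n).
t=0.000000, u=1.170000: f=0.409500 → u ← 1.170000 + 0.27·0.409500 = 1.280565
t=0.270000, u=1.280565: f=0.306612 → u ← 1.280565 + 0.27·0.306612 = 1.363350
t=0.540000, u=1.363350: f=0.213568 → u ← 1.363350 + 0.27·0.213568 = 1.421014
t=0.810000, u=1.421014: f=0.140661 → u ← 1.421014 + 0.27·0.140661 = 1.458992
t=1.080000, u=1.458992: f=0.089010 → u ← 1.458992 + 0.27·0.089010 = 1.483025
u(1.35) ≈ 1.4830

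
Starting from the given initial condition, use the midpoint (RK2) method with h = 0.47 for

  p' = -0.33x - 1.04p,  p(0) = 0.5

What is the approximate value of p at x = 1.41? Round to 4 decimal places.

Midpoint: k1 = f(x_n, p_n); k2 = f(x_n + h/2, p_n + (h/2)·k1); p_{n+1} = p_n + h·k2.
x=0.000000, p=0.500000:
  k1 = f(0.000000, 0.500000) = -0.520000
  k2 = f(0.235000, 0.377800) = -0.470462
  p ← 0.500000 + 0.47·(-0.470462) = 0.278883
x=0.470000, p=0.278883:
  k1 = f(0.470000, 0.278883) = -0.445138
  k2 = f(0.705000, 0.174275) = -0.413896
  p ← 0.278883 + 0.47·(-0.413896) = 0.084352
x=0.940000, p=0.084352:
  k1 = f(0.940000, 0.084352) = -0.397926
  k2 = f(1.175000, -0.009161) = -0.378223
  p ← 0.084352 + 0.47·(-0.378223) = -0.093413
p(1.41) ≈ -0.0934

-0.0934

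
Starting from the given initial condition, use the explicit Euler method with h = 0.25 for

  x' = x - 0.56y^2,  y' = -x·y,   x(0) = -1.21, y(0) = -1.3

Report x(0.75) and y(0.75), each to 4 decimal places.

Euler on (x,y): x_{n+1} = x_n + h·x', y_{n+1} = y_n + h·y'.
0.000000: (-1.210000, -1.300000); f=(-2.156400, -1.573000) → (-1.749100, -1.693250)
0.250000: (-1.749100, -1.693250); f=(-3.354674, -2.961664) → (-2.587768, -2.433666)
0.500000: (-2.587768, -2.433666); f=(-5.904497, -6.297764) → (-4.063893, -4.008107)
(x(0.75), y(0.75)) ≈ (-4.0639, -4.0081)

-4.0639, -4.0081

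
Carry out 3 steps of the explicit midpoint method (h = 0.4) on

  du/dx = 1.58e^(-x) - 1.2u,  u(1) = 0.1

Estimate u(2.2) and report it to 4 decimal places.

0.1977

Midpoint: k1 = f(x_n, u_n); k2 = f(x_n + h/2, u_n + (h/2)·k1); u_{n+1} = u_n + h·k2.
x=1.000000, u=0.100000:
  k1 = f(1.000000, 0.100000) = 0.461250
  k2 = f(1.200000, 0.192250) = 0.245187
  u ← 0.100000 + 0.4·0.245187 = 0.198075
x=1.400000, u=0.198075:
  k1 = f(1.400000, 0.198075) = 0.151933
  k2 = f(1.600000, 0.228461) = 0.044843
  u ← 0.198075 + 0.4·0.044843 = 0.216012
x=1.800000, u=0.216012:
  k1 = f(1.800000, 0.216012) = 0.001958
  k2 = f(2.000000, 0.216403) = -0.045854
  u ← 0.216012 + 0.4·(-0.045854) = 0.197670
u(2.2) ≈ 0.1977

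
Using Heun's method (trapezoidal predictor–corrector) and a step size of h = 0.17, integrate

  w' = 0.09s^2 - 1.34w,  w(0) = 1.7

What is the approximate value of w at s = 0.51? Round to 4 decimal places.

0.8680

Heun: k1 = f(s_n, w_n); k2 = f(s_n + h, w_n + h·k1); w_{n+1} = w_n + (h/2)·(k1 + k2).
s=0.000000, w=1.700000:
  k1 = f(0.000000, 1.700000) = -2.278000
  k2 = f(0.170000, 1.312740) = -1.756471
  w ← 1.700000 + (0.17/2)·(-2.278000 + (-1.756471)) = 1.357070
s=0.170000, w=1.357070:
  k1 = f(0.170000, 1.357070) = -1.815873
  k2 = f(0.340000, 1.048372) = -1.394414
  w ← 1.357070 + (0.17/2)·(-1.815873 + (-1.394414)) = 1.084196
s=0.340000, w=1.084196:
  k1 = f(0.340000, 1.084196) = -1.442418
  k2 = f(0.510000, 0.838985) = -1.100830
  w ← 1.084196 + (0.17/2)·(-1.442418 + (-1.100830)) = 0.868020
w(0.51) ≈ 0.8680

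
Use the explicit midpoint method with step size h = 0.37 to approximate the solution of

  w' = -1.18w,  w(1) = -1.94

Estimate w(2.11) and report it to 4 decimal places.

Midpoint: k1 = f(s_n, w_n); k2 = f(s_n + h/2, w_n + (h/2)·k1); w_{n+1} = w_n + h·k2.
s=1.000000, w=-1.940000:
  k1 = f(1.000000, -1.940000) = 2.289200
  k2 = f(1.185000, -1.516498) = 1.789468
  w ← -1.940000 + 0.37·1.789468 = -1.277897
s=1.370000, w=-1.277897:
  k1 = f(1.370000, -1.277897) = 1.507918
  k2 = f(1.555000, -0.998932) = 1.178740
  w ← -1.277897 + 0.37·1.178740 = -0.841763
s=1.740000, w=-0.841763:
  k1 = f(1.740000, -0.841763) = 0.993281
  k2 = f(1.925000, -0.658006) = 0.776447
  w ← -0.841763 + 0.37·0.776447 = -0.554478
w(2.11) ≈ -0.5545

-0.5545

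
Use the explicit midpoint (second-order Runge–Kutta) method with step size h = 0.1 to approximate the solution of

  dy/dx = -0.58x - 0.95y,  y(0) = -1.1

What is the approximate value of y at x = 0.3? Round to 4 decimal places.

-0.8516

Midpoint: k1 = f(x_n, y_n); k2 = f(x_n + h/2, y_n + (h/2)·k1); y_{n+1} = y_n + h·k2.
x=0.000000, y=-1.100000:
  k1 = f(0.000000, -1.100000) = 1.045000
  k2 = f(0.050000, -1.047750) = 0.966363
  y ← -1.100000 + 0.1·0.966363 = -1.003364
x=0.100000, y=-1.003364:
  k1 = f(0.100000, -1.003364) = 0.895196
  k2 = f(0.150000, -0.958604) = 0.823674
  y ← -1.003364 + 0.1·0.823674 = -0.920996
x=0.200000, y=-0.920996:
  k1 = f(0.200000, -0.920996) = 0.758947
  k2 = f(0.250000, -0.883049) = 0.693897
  y ← -0.920996 + 0.1·0.693897 = -0.851607
y(0.3) ≈ -0.8516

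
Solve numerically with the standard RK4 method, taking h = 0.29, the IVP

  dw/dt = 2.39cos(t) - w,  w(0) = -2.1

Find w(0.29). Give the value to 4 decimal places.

RK4: k1 = f(t_n, w_n); k2 = f(t_n + h/2, w_n + (h/2)·k1); k3 = f(t_n + h/2, w_n + (h/2)·k2); k4 = f(t_n + h, w_n + h·k3); w_{n+1} = w_n + (h/6)·(k1 + 2k2 + 2k3 + k4).
t=0.000000, w=-2.100000:
  k1 = f(0.000000, -2.100000) = 4.490000
  k2 = f(0.145000, -1.448950) = 3.813869
  k3 = f(0.145000, -1.546989) = 3.911908
  k4 = f(0.290000, -0.965547) = 3.255750
  w ← -2.100000 + (0.29/6)·(k1 + 2k2 + 2k3 + k4) = -0.978797
w(0.29) ≈ -0.9788

-0.9788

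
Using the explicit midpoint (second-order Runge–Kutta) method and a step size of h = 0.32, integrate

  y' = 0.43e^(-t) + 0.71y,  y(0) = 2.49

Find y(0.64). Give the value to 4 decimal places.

4.1724

Midpoint: k1 = f(t_n, y_n); k2 = f(t_n + h/2, y_n + (h/2)·k1); y_{n+1} = y_n + h·k2.
t=0.000000, y=2.490000:
  k1 = f(0.000000, 2.490000) = 2.197900
  k2 = f(0.160000, 2.841664) = 2.384003
  y ← 2.490000 + 0.32·2.384003 = 3.252881
t=0.320000, y=3.252881:
  k1 = f(0.320000, 3.252881) = 2.621790
  k2 = f(0.480000, 3.672367) = 2.873458
  y ← 3.252881 + 0.32·2.873458 = 4.172388
y(0.64) ≈ 4.1724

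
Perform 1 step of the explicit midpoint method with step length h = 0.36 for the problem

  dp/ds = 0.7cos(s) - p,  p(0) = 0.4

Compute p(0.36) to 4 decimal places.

Midpoint: k1 = f(s_n, p_n); k2 = f(s_n + h/2, p_n + (h/2)·k1); p_{n+1} = p_n + h·k2.
s=0.000000, p=0.400000:
  k1 = f(0.000000, 0.400000) = 0.300000
  k2 = f(0.180000, 0.454000) = 0.234691
  p ← 0.400000 + 0.36·0.234691 = 0.484489
p(0.36) ≈ 0.4845

0.4845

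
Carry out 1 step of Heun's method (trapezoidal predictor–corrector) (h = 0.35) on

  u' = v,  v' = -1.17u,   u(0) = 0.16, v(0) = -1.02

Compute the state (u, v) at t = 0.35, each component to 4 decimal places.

Heun on (u,v): k1 = f(t_n, state_n); k2 = f(t_n + h, state_n + h·k1); state_{n+1} = state_n + (h/2)·(k1 + k2).
0.000000: (0.160000, -1.020000)
  k1 = (-1.020000, -0.187200)
  predictor → (-0.197000, -1.085520)
  k2 = (-1.085520, 0.230490)
  → (-0.208466, -1.012424)
(u(0.35), v(0.35)) ≈ (-0.2085, -1.0124)

-0.2085, -1.0124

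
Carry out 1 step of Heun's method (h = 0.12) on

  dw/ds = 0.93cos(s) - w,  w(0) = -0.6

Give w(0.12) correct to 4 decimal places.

-0.4278

Heun: k1 = f(s_n, w_n); k2 = f(s_n + h, w_n + h·k1); w_{n+1} = w_n + (h/2)·(k1 + k2).
s=0.000000, w=-0.600000:
  k1 = f(0.000000, -0.600000) = 1.530000
  k2 = f(0.120000, -0.416400) = 1.339712
  w ← -0.600000 + (0.12/2)·(1.530000 + 1.339712) = -0.427817
w(0.12) ≈ -0.4278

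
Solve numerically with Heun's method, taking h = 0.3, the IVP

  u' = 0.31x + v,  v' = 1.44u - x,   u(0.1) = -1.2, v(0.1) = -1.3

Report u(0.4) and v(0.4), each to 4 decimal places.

-1.6490, -1.9756

Heun on (u,v): k1 = f(x_n, state_n); k2 = f(x_n + h, state_n + h·k1); state_{n+1} = state_n + (h/2)·(k1 + k2).
0.100000: (-1.200000, -1.300000)
  k1 = (-1.269000, -1.828000)
  predictor → (-1.580700, -1.848400)
  k2 = (-1.724400, -2.676208)
  → (-1.649010, -1.975631)
(u(0.4), v(0.4)) ≈ (-1.6490, -1.9756)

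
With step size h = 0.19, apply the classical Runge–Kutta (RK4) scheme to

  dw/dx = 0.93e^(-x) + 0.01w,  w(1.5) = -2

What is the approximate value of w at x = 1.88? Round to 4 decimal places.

RK4: k1 = f(x_n, w_n); k2 = f(x_n + h/2, w_n + (h/2)·k1); k3 = f(x_n + h/2, w_n + (h/2)·k2); k4 = f(x_n + h, w_n + h·k3); w_{n+1} = w_n + (h/6)·(k1 + 2k2 + 2k3 + k4).
x=1.500000, w=-2.000000:
  k1 = f(1.500000, -2.000000) = 0.187511
  k2 = f(1.595000, -1.982186) = 0.168883
  k3 = f(1.595000, -1.983956) = 0.168865
  k4 = f(1.690000, -1.967916) = 0.151924
  w ← -2.000000 + (0.19/6)·(k1 + 2k2 + 2k3 + k4) = -1.967860
x=1.690000, w=-1.967860:
  k1 = f(1.690000, -1.967860) = 0.151925
  k2 = f(1.785000, -1.953428) = 0.136517
  k3 = f(1.785000, -1.954891) = 0.136502
  k4 = f(1.880000, -1.941925) = 0.122490
  w ← -1.967860 + (0.19/6)·(k1 + 2k2 + 2k3 + k4) = -1.941879
w(1.88) ≈ -1.9419

-1.9419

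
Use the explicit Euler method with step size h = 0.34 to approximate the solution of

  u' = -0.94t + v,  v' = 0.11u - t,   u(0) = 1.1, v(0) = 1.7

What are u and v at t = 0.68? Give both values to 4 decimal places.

Euler on (u,v): u_{n+1} = u_n + h·u', v_{n+1} = v_n + h·v'.
0.000000: (1.100000, 1.700000); f=(1.700000, 0.121000) → (1.678000, 1.741140)
0.340000: (1.678000, 1.741140); f=(1.421540, -0.155420) → (2.161324, 1.688297)
(u(0.68), v(0.68)) ≈ (2.1613, 1.6883)

2.1613, 1.6883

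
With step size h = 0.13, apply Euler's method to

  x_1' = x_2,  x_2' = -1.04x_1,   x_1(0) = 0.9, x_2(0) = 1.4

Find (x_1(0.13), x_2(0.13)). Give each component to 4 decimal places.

Euler on (x_1,x_2): x_1_{n+1} = x_1_n + h·x_1', x_2_{n+1} = x_2_n + h·x_2'.
0.000000: (0.900000, 1.400000); f=(1.400000, -0.936000) → (1.082000, 1.278320)
(x_1(0.13), x_2(0.13)) ≈ (1.0820, 1.2783)

1.0820, 1.2783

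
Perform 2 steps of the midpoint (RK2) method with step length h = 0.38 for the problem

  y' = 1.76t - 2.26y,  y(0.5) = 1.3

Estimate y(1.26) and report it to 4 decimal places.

Midpoint: k1 = f(t_n, y_n); k2 = f(t_n + h/2, y_n + (h/2)·k1); y_{n+1} = y_n + h·k2.
t=0.500000, y=1.300000:
  k1 = f(0.500000, 1.300000) = -2.058000
  k2 = f(0.690000, 0.908980) = -0.839895
  y ← 1.300000 + 0.38·(-0.839895) = 0.980840
t=0.880000, y=0.980840:
  k1 = f(0.880000, 0.980840) = -0.667898
  k2 = f(1.070000, 0.853939) = -0.046703
  y ← 0.980840 + 0.38·(-0.046703) = 0.963093
y(1.26) ≈ 0.9631

0.9631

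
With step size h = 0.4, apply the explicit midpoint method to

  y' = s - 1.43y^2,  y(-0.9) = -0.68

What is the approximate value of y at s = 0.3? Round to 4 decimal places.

-71.2632

Midpoint: k1 = f(s_n, y_n); k2 = f(s_n + h/2, y_n + (h/2)·k1); y_{n+1} = y_n + h·k2.
s=-0.900000, y=-0.680000:
  k1 = f(-0.900000, -0.680000) = -1.561232
  k2 = f(-0.700000, -0.992246) = -2.107911
  y ← -0.680000 + 0.4·(-2.107911) = -1.523164
s=-0.500000, y=-1.523164:
  k1 = f(-0.500000, -1.523164) = -3.817642
  k2 = f(-0.300000, -2.286693) = -7.777418
  y ← -1.523164 + 0.4·(-7.777418) = -4.634131
s=-0.100000, y=-4.634131:
  k1 = f(-0.100000, -4.634131) = -30.809498
  k2 = f(0.100000, -10.796031) = -166.572624
  y ← -4.634131 + 0.4·(-166.572624) = -71.263181
y(0.3) ≈ -71.2632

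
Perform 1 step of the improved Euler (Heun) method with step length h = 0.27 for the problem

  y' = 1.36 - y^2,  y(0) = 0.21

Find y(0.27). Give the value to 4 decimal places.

Heun: k1 = f(x_n, y_n); k2 = f(x_n + h, y_n + h·k1); y_{n+1} = y_n + (h/2)·(k1 + k2).
x=0.000000, y=0.210000:
  k1 = f(0.000000, 0.210000) = 1.315900
  k2 = f(0.270000, 0.565293) = 1.040444
  y ← 0.210000 + (0.27/2)·(1.315900 + 1.040444) = 0.528106
y(0.27) ≈ 0.5281

0.5281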